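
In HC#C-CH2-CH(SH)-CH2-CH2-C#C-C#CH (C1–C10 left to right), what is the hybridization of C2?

sp

C2 (2 σ bonds, plus two π bonds) has steric number 2: sp.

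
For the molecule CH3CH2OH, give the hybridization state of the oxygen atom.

The oxygen atom: 2 σ bonds and 2 lone pairs; 4 regions of electron density → sp3.

sp³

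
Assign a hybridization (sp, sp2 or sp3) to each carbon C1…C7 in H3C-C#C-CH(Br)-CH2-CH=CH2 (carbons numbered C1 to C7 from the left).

C1 sp3, C2 sp, C3 sp, C4 sp3, C5 sp3, C6 sp2, C7 sp2

C1: 4 σ bonds — 4 electron domains, sp3.
C2 is sp: 2 σ bonds, plus two π bonds, 2 electron-density regions.
C3: 2 σ bonds, plus two π bonds; 2 regions of electron density → sp.
C4 — 4 σ bonds. Steric number 4, so sp3.
C5 carries 4 σ bonds, giving a steric number of 4, so it is sp3.
C6 carries 3 σ bonds, plus one π bond, giving a steric number of 3, so it is sp2.
C7 is sp2: 3 σ bonds, plus one π bond, 3 electron-density regions.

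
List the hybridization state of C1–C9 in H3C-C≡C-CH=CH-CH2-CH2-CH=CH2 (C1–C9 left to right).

C1 has 4 σ bonds: steric number 4 → sp3.
C2 (2 σ bonds, plus two π bonds) has steric number 2: sp.
C3 carries 2 σ bonds, plus two π bonds, giving a steric number of 2, so it is sp.
C4 (3 σ bonds, plus one π bond) has steric number 3: sp2.
C5: 3 σ bonds, plus one π bond — 3 electron domains, sp2.
C6: 4 σ bonds — 4 electron domains, sp3.
C7: 4 σ bonds — 4 electron domains, sp3.
C8 carries 3 σ bonds, plus one π bond, giving a steric number of 3, so it is sp2.
C9 (3 σ bonds, plus one π bond) has steric number 3: sp2.

C1 sp3, C2 sp, C3 sp, C4 sp2, C5 sp2, C6 sp3, C7 sp3, C8 sp2, C9 sp2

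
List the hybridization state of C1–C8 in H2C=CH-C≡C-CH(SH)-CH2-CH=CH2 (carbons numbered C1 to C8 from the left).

C1: 3 σ bonds, plus one π bond — 3 electron domains, sp2.
C2: 3 σ bonds, plus one π bond — 3 electron domains, sp2.
C3 carries 2 σ bonds, plus two π bonds, giving a steric number of 2, so it is sp.
C4 has 2 σ bonds, plus two π bonds: steric number 2 → sp.
C5: 4 σ bonds; 4 regions of electron density → sp3.
C6: 4 σ bonds — 4 electron domains, sp3.
C7: 3 σ bonds, plus one π bond — 3 electron domains, sp2.
C8 has 3 σ bonds, plus one π bond: steric number 3 → sp2.

C1 sp2, C2 sp2, C3 sp, C4 sp, C5 sp3, C6 sp3, C7 sp2, C8 sp2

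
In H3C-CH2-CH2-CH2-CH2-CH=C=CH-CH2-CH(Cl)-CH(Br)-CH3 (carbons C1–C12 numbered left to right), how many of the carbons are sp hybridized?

1

C1: sp3
C2: sp3
C3: sp3
C4: sp3
C5: sp3
C6: sp2
C7: sp ✓
C8: sp2
C9: sp3
C10: sp3
C11: sp3
C12: sp3
C7 → 1 sp carbon.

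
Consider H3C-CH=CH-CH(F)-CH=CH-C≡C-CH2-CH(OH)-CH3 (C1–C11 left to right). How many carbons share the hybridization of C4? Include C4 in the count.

5

C4 is sp3 (only σ bonds).
C1: sp3 ✓
C2: sp2
C3: sp2
C4: sp3 ✓
C5: sp2
C6: sp2
C7: sp
C8: sp
C9: sp3 ✓
C10: sp3 ✓
C11: sp3 ✓
5 carbons are sp3.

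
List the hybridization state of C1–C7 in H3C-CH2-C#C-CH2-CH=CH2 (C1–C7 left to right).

C1 is sp3: 4 σ bonds, 4 electron-density regions.
C2 (4 σ bonds) has steric number 4: sp3.
C3: 2 σ bonds, plus two π bonds; 2 regions of electron density → sp.
C4: 2 σ bonds, plus two π bonds — 2 electron domains, sp.
C5 (4 σ bonds) has steric number 4: sp3.
C6 has 3 σ bonds, plus one π bond: steric number 3 → sp2.
C7 is sp2: 3 σ bonds, plus one π bond, 3 electron-density regions.

C1 sp3, C2 sp3, C3 sp, C4 sp, C5 sp3, C6 sp2, C7 sp2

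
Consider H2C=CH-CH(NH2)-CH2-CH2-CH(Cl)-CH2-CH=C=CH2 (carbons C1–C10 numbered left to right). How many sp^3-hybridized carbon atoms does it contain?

C1: sp2
C2: sp2
C3: sp3 ✓
C4: sp3 ✓
C5: sp3 ✓
C6: sp3 ✓
C7: sp3 ✓
C8: sp2
C9: sp
C10: sp2
C3, C4, C5, C6, C7 → 5 sp3 carbons.

5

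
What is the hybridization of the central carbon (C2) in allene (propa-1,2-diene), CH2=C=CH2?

Two σ bonds and two π bonds (one to each neighbour) → sp.

sp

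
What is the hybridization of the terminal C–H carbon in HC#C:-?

sp

The terminal C–H carbon is sp: 2 σ bonds, plus two π bonds, 2 electron-density regions.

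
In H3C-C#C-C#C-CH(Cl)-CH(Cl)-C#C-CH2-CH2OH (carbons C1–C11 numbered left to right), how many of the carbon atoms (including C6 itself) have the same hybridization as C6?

C6 is sp3 (only σ bonds).
C1: sp3 ✓
C2: sp
C3: sp
C4: sp
C5: sp
C6: sp3 ✓
C7: sp3 ✓
C8: sp
C9: sp
C10: sp3 ✓
C11: sp3 ✓
5 carbons are sp3.

5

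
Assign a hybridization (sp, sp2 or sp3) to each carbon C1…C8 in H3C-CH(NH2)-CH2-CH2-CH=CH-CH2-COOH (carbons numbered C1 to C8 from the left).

C1 has 4 σ bonds: steric number 4 → sp3.
C2 is sp3: 4 σ bonds, 4 electron-density regions.
C3: 4 σ bonds; 4 regions of electron density → sp3.
C4 is sp3: 4 σ bonds, 4 electron-density regions.
C5: 3 σ bonds, plus one π bond — 3 electron domains, sp2.
C6 carries 3 σ bonds, plus one π bond, giving a steric number of 3, so it is sp2.
C7: 4 σ bonds — 4 electron domains, sp3.
C8 is sp2: 3 σ bonds, plus one π bond, 3 electron-density regions.

C1 sp3, C2 sp3, C3 sp3, C4 sp3, C5 sp2, C6 sp2, C7 sp3, C8 sp2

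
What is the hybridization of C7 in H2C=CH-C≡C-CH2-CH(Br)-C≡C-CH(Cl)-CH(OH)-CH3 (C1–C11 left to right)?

C7 has 2 σ bonds, plus two π bonds: steric number 2 → sp.

sp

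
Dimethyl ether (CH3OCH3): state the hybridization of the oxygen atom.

Two σ bonds + two lone pairs = steric number 4 → sp3.

sp³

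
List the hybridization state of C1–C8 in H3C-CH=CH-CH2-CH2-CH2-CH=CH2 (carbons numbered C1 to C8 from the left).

C1 sp3, C2 sp2, C3 sp2, C4 sp3, C5 sp3, C6 sp3, C7 sp2, C8 sp2

C1: 4 σ bonds; 4 regions of electron density → sp3.
C2 is sp2: 3 σ bonds, plus one π bond, 3 electron-density regions.
C3 carries 3 σ bonds, plus one π bond, giving a steric number of 3, so it is sp2.
C4 has 4 σ bonds: steric number 4 → sp3.
C5 — 4 σ bonds. Steric number 4, so sp3.
C6: 4 σ bonds; 4 regions of electron density → sp3.
C7: 3 σ bonds, plus one π bond — 3 electron domains, sp2.
C8 is sp2: 3 σ bonds, plus one π bond, 3 electron-density regions.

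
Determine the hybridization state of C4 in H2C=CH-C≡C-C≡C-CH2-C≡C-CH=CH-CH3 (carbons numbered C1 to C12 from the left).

sp

C4 carries 2 σ bonds, plus two π bonds, giving a steric number of 2, so it is sp.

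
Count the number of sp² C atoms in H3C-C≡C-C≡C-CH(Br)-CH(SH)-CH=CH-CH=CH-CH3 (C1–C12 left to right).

4

C1: sp3
C2: sp
C3: sp
C4: sp
C5: sp
C6: sp3
C7: sp3
C8: sp2 ✓
C9: sp2 ✓
C10: sp2 ✓
C11: sp2 ✓
C12: sp3
C8, C9, C10, C11 → 4 sp2 carbons.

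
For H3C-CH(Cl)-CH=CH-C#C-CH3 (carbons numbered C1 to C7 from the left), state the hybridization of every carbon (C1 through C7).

C1 sp3, C2 sp3, C3 sp2, C4 sp2, C5 sp, C6 sp, C7 sp3

C1: 4 σ bonds; 4 regions of electron density → sp3.
C2: 4 σ bonds; 4 regions of electron density → sp3.
C3: 3 σ bonds, plus one π bond — 3 electron domains, sp2.
C4 is sp2: 3 σ bonds, plus one π bond, 3 electron-density regions.
C5 has 2 σ bonds, plus two π bonds: steric number 2 → sp.
C6 — 2 σ bonds, plus two π bonds. Steric number 2, so sp.
C7 is sp3: 4 σ bonds, 4 electron-density regions.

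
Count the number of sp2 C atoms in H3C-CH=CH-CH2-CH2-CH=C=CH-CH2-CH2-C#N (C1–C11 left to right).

4

C1: sp3
C2: sp2 ✓
C3: sp2 ✓
C4: sp3
C5: sp3
C6: sp2 ✓
C7: sp
C8: sp2 ✓
C9: sp3
C10: sp3
C11: sp
C2, C3, C6, C8 → 4 sp2 carbons.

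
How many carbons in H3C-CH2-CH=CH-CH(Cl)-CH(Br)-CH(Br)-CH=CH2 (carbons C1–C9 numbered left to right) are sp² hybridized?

C1: sp3
C2: sp3
C3: sp2 ✓
C4: sp2 ✓
C5: sp3
C6: sp3
C7: sp3
C8: sp2 ✓
C9: sp2 ✓
C3, C4, C8, C9 → 4 sp2 carbons.

4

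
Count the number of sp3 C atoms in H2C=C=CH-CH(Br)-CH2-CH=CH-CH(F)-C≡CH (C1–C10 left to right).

C1: sp2
C2: sp
C3: sp2
C4: sp3 ✓
C5: sp3 ✓
C6: sp2
C7: sp2
C8: sp3 ✓
C9: sp
C10: sp
C4, C5, C8 → 3 sp3 carbons.

3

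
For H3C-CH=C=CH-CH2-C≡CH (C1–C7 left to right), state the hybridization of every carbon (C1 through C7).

C1: 4 σ bonds — 4 electron domains, sp3.
C2: 3 σ bonds, plus one π bond; 3 regions of electron density → sp2.
C3 is sp: 2 σ bonds, plus two π bonds, 2 electron-density regions.
C4 has 3 σ bonds, plus one π bond: steric number 3 → sp2.
C5 carries 4 σ bonds, giving a steric number of 4, so it is sp3.
C6 has 2 σ bonds, plus two π bonds: steric number 2 → sp.
C7 (2 σ bonds, plus two π bonds) has steric number 2: sp.

C1 sp3, C2 sp2, C3 sp, C4 sp2, C5 sp3, C6 sp, C7 sp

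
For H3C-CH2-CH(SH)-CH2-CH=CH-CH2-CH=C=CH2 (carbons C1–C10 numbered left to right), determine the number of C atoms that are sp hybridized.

1

C1: sp3
C2: sp3
C3: sp3
C4: sp3
C5: sp2
C6: sp2
C7: sp3
C8: sp2
C9: sp ✓
C10: sp2
C9 → 1 sp carbon.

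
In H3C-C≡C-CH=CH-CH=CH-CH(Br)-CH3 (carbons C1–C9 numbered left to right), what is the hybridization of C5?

sp²

C5 carries 3 σ bonds, plus one π bond, giving a steric number of 3, so it is sp2.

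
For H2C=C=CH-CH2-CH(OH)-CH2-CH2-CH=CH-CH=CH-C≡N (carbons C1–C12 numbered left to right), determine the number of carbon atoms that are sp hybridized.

2

C1: sp2
C2: sp ✓
C3: sp2
C4: sp3
C5: sp3
C6: sp3
C7: sp3
C8: sp2
C9: sp2
C10: sp2
C11: sp2
C12: sp ✓
C2, C12 → 2 sp carbons.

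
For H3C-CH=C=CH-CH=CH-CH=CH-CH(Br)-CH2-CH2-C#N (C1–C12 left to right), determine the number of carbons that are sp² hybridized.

C1: sp3
C2: sp2 ✓
C3: sp
C4: sp2 ✓
C5: sp2 ✓
C6: sp2 ✓
C7: sp2 ✓
C8: sp2 ✓
C9: sp3
C10: sp3
C11: sp3
C12: sp
C2, C4, C5, C6, C7, C8 → 6 sp2 carbons.

6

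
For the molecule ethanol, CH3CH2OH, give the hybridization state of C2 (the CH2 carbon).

sp³

C2 (the CH2 carbon) (4 σ bonds) has steric number 4: sp3.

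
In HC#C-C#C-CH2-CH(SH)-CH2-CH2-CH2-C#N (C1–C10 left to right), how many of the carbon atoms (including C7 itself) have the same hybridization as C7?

5

C7 is sp3 (only σ bonds).
C1: sp
C2: sp
C3: sp
C4: sp
C5: sp3 ✓
C6: sp3 ✓
C7: sp3 ✓
C8: sp3 ✓
C9: sp3 ✓
C10: sp
5 carbons are sp3.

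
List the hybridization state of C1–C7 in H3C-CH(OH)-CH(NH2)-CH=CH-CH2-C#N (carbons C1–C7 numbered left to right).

C1 sp3, C2 sp3, C3 sp3, C4 sp2, C5 sp2, C6 sp3, C7 sp

C1 has 4 σ bonds: steric number 4 → sp3.
C2 — 4 σ bonds. Steric number 4, so sp3.
C3 is sp3: 4 σ bonds, 4 electron-density regions.
C4 — 3 σ bonds, plus one π bond. Steric number 3, so sp2.
C5 carries 3 σ bonds, plus one π bond, giving a steric number of 3, so it is sp2.
C6 — 4 σ bonds. Steric number 4, so sp3.
C7: 2 σ bonds, plus two π bonds — 2 electron domains, sp.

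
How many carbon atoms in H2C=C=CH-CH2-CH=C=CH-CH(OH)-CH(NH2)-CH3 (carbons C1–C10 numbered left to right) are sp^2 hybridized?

C1: sp2 ✓
C2: sp
C3: sp2 ✓
C4: sp3
C5: sp2 ✓
C6: sp
C7: sp2 ✓
C8: sp3
C9: sp3
C10: sp3
C1, C3, C5, C7 → 4 sp2 carbons.

4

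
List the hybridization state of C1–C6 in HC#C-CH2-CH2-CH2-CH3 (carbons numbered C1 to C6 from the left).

C1 sp, C2 sp, C3 sp3, C4 sp3, C5 sp3, C6 sp3

C1: 2 σ bonds, plus two π bonds — 2 electron domains, sp.
C2: 2 σ bonds, plus two π bonds — 2 electron domains, sp.
C3 has 4 σ bonds: steric number 4 → sp3.
C4 carries 4 σ bonds, giving a steric number of 4, so it is sp3.
C5 — 4 σ bonds. Steric number 4, so sp3.
C6: 4 σ bonds — 4 electron domains, sp3.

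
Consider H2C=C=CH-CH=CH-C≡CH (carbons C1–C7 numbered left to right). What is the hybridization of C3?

sp^2

C3 is sp2: 3 σ bonds, plus one π bond, 3 electron-density regions.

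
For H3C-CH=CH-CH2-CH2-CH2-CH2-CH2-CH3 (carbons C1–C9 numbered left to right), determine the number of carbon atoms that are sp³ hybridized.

7

C1: sp3 ✓
C2: sp2
C3: sp2
C4: sp3 ✓
C5: sp3 ✓
C6: sp3 ✓
C7: sp3 ✓
C8: sp3 ✓
C9: sp3 ✓
C1, C4, C5, C6, C7, C8, C9 → 7 sp3 carbons.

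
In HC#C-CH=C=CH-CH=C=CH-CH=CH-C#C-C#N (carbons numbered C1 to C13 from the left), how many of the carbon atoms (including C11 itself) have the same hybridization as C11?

7

C11 is sp (two π bonds).
C1: sp ✓
C2: sp ✓
C3: sp2
C4: sp ✓
C5: sp2
C6: sp2
C7: sp ✓
C8: sp2
C9: sp2
C10: sp2
C11: sp ✓
C12: sp ✓
C13: sp ✓
7 carbons are sp.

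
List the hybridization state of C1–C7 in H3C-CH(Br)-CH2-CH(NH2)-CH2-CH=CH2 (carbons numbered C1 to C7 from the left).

C1 carries 4 σ bonds, giving a steric number of 4, so it is sp3.
C2 is sp3: 4 σ bonds, 4 electron-density regions.
C3 (4 σ bonds) has steric number 4: sp3.
C4: 4 σ bonds — 4 electron domains, sp3.
C5: 4 σ bonds; 4 regions of electron density → sp3.
C6 is sp2: 3 σ bonds, plus one π bond, 3 electron-density regions.
C7 (3 σ bonds, plus one π bond) has steric number 3: sp2.

C1 sp3, C2 sp3, C3 sp3, C4 sp3, C5 sp3, C6 sp2, C7 sp2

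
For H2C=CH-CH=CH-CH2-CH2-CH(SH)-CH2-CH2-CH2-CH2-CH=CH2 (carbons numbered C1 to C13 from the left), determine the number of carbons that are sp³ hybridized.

7

C1: sp2
C2: sp2
C3: sp2
C4: sp2
C5: sp3 ✓
C6: sp3 ✓
C7: sp3 ✓
C8: sp3 ✓
C9: sp3 ✓
C10: sp3 ✓
C11: sp3 ✓
C12: sp2
C13: sp2
C5, C6, C7, C8, C9, C10, C11 → 7 sp3 carbons.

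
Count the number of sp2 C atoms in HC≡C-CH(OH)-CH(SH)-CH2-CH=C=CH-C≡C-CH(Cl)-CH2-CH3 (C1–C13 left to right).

C1: sp
C2: sp
C3: sp3
C4: sp3
C5: sp3
C6: sp2 ✓
C7: sp
C8: sp2 ✓
C9: sp
C10: sp
C11: sp3
C12: sp3
C13: sp3
C6, C8 → 2 sp2 carbons.

2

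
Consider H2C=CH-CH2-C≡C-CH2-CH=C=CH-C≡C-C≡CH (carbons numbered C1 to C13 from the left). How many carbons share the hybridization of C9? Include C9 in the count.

C9 is sp2 (one π bond).
C1: sp2 ✓
C2: sp2 ✓
C3: sp3
C4: sp
C5: sp
C6: sp3
C7: sp2 ✓
C8: sp
C9: sp2 ✓
C10: sp
C11: sp
C12: sp
C13: sp
4 carbons are sp2.

4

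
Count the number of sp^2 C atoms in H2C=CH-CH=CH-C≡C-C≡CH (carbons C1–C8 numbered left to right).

C1: sp2 ✓
C2: sp2 ✓
C3: sp2 ✓
C4: sp2 ✓
C5: sp
C6: sp
C7: sp
C8: sp
C1, C2, C3, C4 → 4 sp2 carbons.

4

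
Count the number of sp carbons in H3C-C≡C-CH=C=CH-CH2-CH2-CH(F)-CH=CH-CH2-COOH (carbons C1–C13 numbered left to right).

3

C1: sp3
C2: sp ✓
C3: sp ✓
C4: sp2
C5: sp ✓
C6: sp2
C7: sp3
C8: sp3
C9: sp3
C10: sp2
C11: sp2
C12: sp3
C13: sp2
C2, C3, C5 → 3 sp carbons.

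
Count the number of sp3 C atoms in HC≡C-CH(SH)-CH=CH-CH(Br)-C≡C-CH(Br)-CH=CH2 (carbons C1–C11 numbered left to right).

3

C1: sp
C2: sp
C3: sp3 ✓
C4: sp2
C5: sp2
C6: sp3 ✓
C7: sp
C8: sp
C9: sp3 ✓
C10: sp2
C11: sp2
C3, C6, C9 → 3 sp3 carbons.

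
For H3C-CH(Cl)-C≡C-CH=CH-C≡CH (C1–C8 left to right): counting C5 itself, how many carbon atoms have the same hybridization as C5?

C5 is sp2 (one π bond).
C1: sp3
C2: sp3
C3: sp
C4: sp
C5: sp2 ✓
C6: sp2 ✓
C7: sp
C8: sp
2 carbons are sp2.

2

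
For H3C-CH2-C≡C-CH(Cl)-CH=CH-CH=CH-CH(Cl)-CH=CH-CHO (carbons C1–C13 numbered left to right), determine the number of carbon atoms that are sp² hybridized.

C1: sp3
C2: sp3
C3: sp
C4: sp
C5: sp3
C6: sp2 ✓
C7: sp2 ✓
C8: sp2 ✓
C9: sp2 ✓
C10: sp3
C11: sp2 ✓
C12: sp2 ✓
C13: sp2 ✓
C6, C7, C8, C9, C11, C12, C13 → 7 sp2 carbons.

7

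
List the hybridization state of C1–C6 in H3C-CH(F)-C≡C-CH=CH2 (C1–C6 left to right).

C1 sp3, C2 sp3, C3 sp, C4 sp, C5 sp2, C6 sp2

C1: 4 σ bonds; 4 regions of electron density → sp3.
C2 — 4 σ bonds. Steric number 4, so sp3.
C3 has 2 σ bonds, plus two π bonds: steric number 2 → sp.
C4 has 2 σ bonds, plus two π bonds: steric number 2 → sp.
C5 is sp2: 3 σ bonds, plus one π bond, 3 electron-density regions.
C6 — 3 σ bonds, plus one π bond. Steric number 3, so sp2.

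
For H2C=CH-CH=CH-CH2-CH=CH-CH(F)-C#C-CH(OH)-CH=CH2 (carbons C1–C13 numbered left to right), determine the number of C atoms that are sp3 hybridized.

3

C1: sp2
C2: sp2
C3: sp2
C4: sp2
C5: sp3 ✓
C6: sp2
C7: sp2
C8: sp3 ✓
C9: sp
C10: sp
C11: sp3 ✓
C12: sp2
C13: sp2
C5, C8, C11 → 3 sp3 carbons.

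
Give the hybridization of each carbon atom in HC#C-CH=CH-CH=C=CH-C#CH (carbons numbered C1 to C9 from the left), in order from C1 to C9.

C1 (2 σ bonds, plus two π bonds) has steric number 2: sp.
C2 — 2 σ bonds, plus two π bonds. Steric number 2, so sp.
C3: 3 σ bonds, plus one π bond; 3 regions of electron density → sp2.
C4: 3 σ bonds, plus one π bond; 3 regions of electron density → sp2.
C5 is sp2: 3 σ bonds, plus one π bond, 3 electron-density regions.
C6 — 2 σ bonds, plus two π bonds. Steric number 2, so sp.
C7 carries 3 σ bonds, plus one π bond, giving a steric number of 3, so it is sp2.
C8 has 2 σ bonds, plus two π bonds: steric number 2 → sp.
C9 — 2 σ bonds, plus two π bonds. Steric number 2, so sp.

C1 sp, C2 sp, C3 sp2, C4 sp2, C5 sp2, C6 sp, C7 sp2, C8 sp, C9 sp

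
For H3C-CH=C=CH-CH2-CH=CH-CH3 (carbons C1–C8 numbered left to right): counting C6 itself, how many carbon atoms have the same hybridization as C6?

4

C6 is sp2 (one π bond).
C1: sp3
C2: sp2 ✓
C3: sp
C4: sp2 ✓
C5: sp3
C6: sp2 ✓
C7: sp2 ✓
C8: sp3
4 carbons are sp2.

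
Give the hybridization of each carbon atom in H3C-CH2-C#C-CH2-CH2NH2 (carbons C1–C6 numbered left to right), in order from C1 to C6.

C1 sp3, C2 sp3, C3 sp, C4 sp, C5 sp3, C6 sp3

C1 has 4 σ bonds: steric number 4 → sp3.
C2: 4 σ bonds; 4 regions of electron density → sp3.
C3 is sp: 2 σ bonds, plus two π bonds, 2 electron-density regions.
C4 is sp: 2 σ bonds, plus two π bonds, 2 electron-density regions.
C5: 4 σ bonds — 4 electron domains, sp3.
C6 — 4 σ bonds. Steric number 4, so sp3.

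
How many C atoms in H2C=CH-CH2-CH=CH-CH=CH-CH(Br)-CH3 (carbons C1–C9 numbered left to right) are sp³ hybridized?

C1: sp2
C2: sp2
C3: sp3 ✓
C4: sp2
C5: sp2
C6: sp2
C7: sp2
C8: sp3 ✓
C9: sp3 ✓
C3, C8, C9 → 3 sp3 carbons.

3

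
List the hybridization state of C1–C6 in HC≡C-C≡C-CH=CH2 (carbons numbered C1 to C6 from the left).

C1 sp, C2 sp, C3 sp, C4 sp, C5 sp2, C6 sp2

C1: 2 σ bonds, plus two π bonds — 2 electron domains, sp.
C2 — 2 σ bonds, plus two π bonds. Steric number 2, so sp.
C3: 2 σ bonds, plus two π bonds — 2 electron domains, sp.
C4 is sp: 2 σ bonds, plus two π bonds, 2 electron-density regions.
C5: 3 σ bonds, plus one π bond; 3 regions of electron density → sp2.
C6: 3 σ bonds, plus one π bond; 3 regions of electron density → sp2.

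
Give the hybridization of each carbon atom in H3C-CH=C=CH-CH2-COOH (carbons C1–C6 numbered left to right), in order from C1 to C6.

C1 carries 4 σ bonds, giving a steric number of 4, so it is sp3.
C2 (3 σ bonds, plus one π bond) has steric number 3: sp2.
C3 (2 σ bonds, plus two π bonds) has steric number 2: sp.
C4: 3 σ bonds, plus one π bond; 3 regions of electron density → sp2.
C5 carries 4 σ bonds, giving a steric number of 4, so it is sp3.
C6 is sp2: 3 σ bonds, plus one π bond, 3 electron-density regions.

C1 sp3, C2 sp2, C3 sp, C4 sp2, C5 sp3, C6 sp2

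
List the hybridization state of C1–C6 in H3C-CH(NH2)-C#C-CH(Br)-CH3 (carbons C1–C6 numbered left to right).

C1 sp3, C2 sp3, C3 sp, C4 sp, C5 sp3, C6 sp3

C1 — 4 σ bonds. Steric number 4, so sp3.
C2: 4 σ bonds — 4 electron domains, sp3.
C3 — 2 σ bonds, plus two π bonds. Steric number 2, so sp.
C4 has 2 σ bonds, plus two π bonds: steric number 2 → sp.
C5: 4 σ bonds; 4 regions of electron density → sp3.
C6 has 4 σ bonds: steric number 4 → sp3.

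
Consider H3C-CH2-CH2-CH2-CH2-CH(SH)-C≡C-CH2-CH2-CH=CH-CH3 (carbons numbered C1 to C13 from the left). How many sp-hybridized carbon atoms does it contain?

2

C1: sp3
C2: sp3
C3: sp3
C4: sp3
C5: sp3
C6: sp3
C7: sp ✓
C8: sp ✓
C9: sp3
C10: sp3
C11: sp2
C12: sp2
C13: sp3
C7, C8 → 2 sp carbons.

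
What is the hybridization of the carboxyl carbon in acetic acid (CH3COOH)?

The carboxyl carbon: 3 σ bonds, plus one π bond — 3 electron domains, sp2.

sp2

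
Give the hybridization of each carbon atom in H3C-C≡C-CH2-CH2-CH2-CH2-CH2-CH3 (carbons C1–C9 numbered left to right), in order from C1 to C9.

C1 sp3, C2 sp, C3 sp, C4 sp3, C5 sp3, C6 sp3, C7 sp3, C8 sp3, C9 sp3

C1 (4 σ bonds) has steric number 4: sp3.
C2 carries 2 σ bonds, plus two π bonds, giving a steric number of 2, so it is sp.
C3 carries 2 σ bonds, plus two π bonds, giving a steric number of 2, so it is sp.
C4: 4 σ bonds — 4 electron domains, sp3.
C5 has 4 σ bonds: steric number 4 → sp3.
C6: 4 σ bonds; 4 regions of electron density → sp3.
C7: 4 σ bonds — 4 electron domains, sp3.
C8 carries 4 σ bonds, giving a steric number of 4, so it is sp3.
C9 is sp3: 4 σ bonds, 4 electron-density regions.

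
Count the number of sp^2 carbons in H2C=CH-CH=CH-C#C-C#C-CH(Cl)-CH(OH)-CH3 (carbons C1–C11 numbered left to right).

C1: sp2 ✓
C2: sp2 ✓
C3: sp2 ✓
C4: sp2 ✓
C5: sp
C6: sp
C7: sp
C8: sp
C9: sp3
C10: sp3
C11: sp3
C1, C2, C3, C4 → 4 sp2 carbons.

4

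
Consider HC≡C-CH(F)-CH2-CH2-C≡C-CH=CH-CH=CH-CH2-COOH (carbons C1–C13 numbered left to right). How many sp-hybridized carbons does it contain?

C1: sp ✓
C2: sp ✓
C3: sp3
C4: sp3
C5: sp3
C6: sp ✓
C7: sp ✓
C8: sp2
C9: sp2
C10: sp2
C11: sp2
C12: sp3
C13: sp2
C1, C2, C6, C7 → 4 sp carbons.

4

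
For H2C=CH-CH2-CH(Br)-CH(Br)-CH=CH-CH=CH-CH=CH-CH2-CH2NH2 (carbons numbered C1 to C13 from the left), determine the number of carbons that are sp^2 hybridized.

C1: sp2 ✓
C2: sp2 ✓
C3: sp3
C4: sp3
C5: sp3
C6: sp2 ✓
C7: sp2 ✓
C8: sp2 ✓
C9: sp2 ✓
C10: sp2 ✓
C11: sp2 ✓
C12: sp3
C13: sp3
C1, C2, C6, C7, C8, C9, C10, C11 → 8 sp2 carbons.

8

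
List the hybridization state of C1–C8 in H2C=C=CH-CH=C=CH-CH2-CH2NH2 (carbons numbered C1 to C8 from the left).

C1 (3 σ bonds, plus one π bond) has steric number 3: sp2.
C2 — 2 σ bonds, plus two π bonds. Steric number 2, so sp.
C3 carries 3 σ bonds, plus one π bond, giving a steric number of 3, so it is sp2.
C4 — 3 σ bonds, plus one π bond. Steric number 3, so sp2.
C5 (2 σ bonds, plus two π bonds) has steric number 2: sp.
C6 carries 3 σ bonds, plus one π bond, giving a steric number of 3, so it is sp2.
C7 — 4 σ bonds. Steric number 4, so sp3.
C8 — 4 σ bonds. Steric number 4, so sp3.

C1 sp2, C2 sp, C3 sp2, C4 sp2, C5 sp, C6 sp2, C7 sp3, C8 sp3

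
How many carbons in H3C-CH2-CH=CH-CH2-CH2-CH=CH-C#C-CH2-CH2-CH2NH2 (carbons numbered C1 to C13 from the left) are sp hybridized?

C1: sp3
C2: sp3
C3: sp2
C4: sp2
C5: sp3
C6: sp3
C7: sp2
C8: sp2
C9: sp ✓
C10: sp ✓
C11: sp3
C12: sp3
C13: sp3
C9, C10 → 2 sp carbons.

2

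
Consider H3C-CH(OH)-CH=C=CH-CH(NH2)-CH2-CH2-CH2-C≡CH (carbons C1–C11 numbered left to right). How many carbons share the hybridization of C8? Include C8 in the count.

6

C8 is sp3 (only σ bonds).
C1: sp3 ✓
C2: sp3 ✓
C3: sp2
C4: sp
C5: sp2
C6: sp3 ✓
C7: sp3 ✓
C8: sp3 ✓
C9: sp3 ✓
C10: sp
C11: sp
6 carbons are sp3.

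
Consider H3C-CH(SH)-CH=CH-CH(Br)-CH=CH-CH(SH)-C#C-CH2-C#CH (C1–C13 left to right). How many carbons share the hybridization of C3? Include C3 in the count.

C3 is sp2 (one π bond).
C1: sp3
C2: sp3
C3: sp2 ✓
C4: sp2 ✓
C5: sp3
C6: sp2 ✓
C7: sp2 ✓
C8: sp3
C9: sp
C10: sp
C11: sp3
C12: sp
C13: sp
4 carbons are sp2.

4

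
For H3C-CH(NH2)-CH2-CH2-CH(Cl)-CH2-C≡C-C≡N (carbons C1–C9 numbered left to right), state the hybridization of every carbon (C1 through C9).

C1: 4 σ bonds; 4 regions of electron density → sp3.
C2 has 4 σ bonds: steric number 4 → sp3.
C3 is sp3: 4 σ bonds, 4 electron-density regions.
C4 (4 σ bonds) has steric number 4: sp3.
C5: 4 σ bonds — 4 electron domains, sp3.
C6 has 4 σ bonds: steric number 4 → sp3.
C7 — 2 σ bonds, plus two π bonds. Steric number 2, so sp.
C8 carries 2 σ bonds, plus two π bonds, giving a steric number of 2, so it is sp.
C9 (2 σ bonds, plus two π bonds) has steric number 2: sp.

C1 sp3, C2 sp3, C3 sp3, C4 sp3, C5 sp3, C6 sp3, C7 sp, C8 sp, C9 sp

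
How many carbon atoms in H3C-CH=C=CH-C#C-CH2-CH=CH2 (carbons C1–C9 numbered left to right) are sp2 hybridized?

C1: sp3
C2: sp2 ✓
C3: sp
C4: sp2 ✓
C5: sp
C6: sp
C7: sp3
C8: sp2 ✓
C9: sp2 ✓
C2, C4, C8, C9 → 4 sp2 carbons.

4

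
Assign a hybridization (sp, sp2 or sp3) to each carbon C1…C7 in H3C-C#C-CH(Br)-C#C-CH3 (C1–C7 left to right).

C1: 4 σ bonds — 4 electron domains, sp3.
C2 carries 2 σ bonds, plus two π bonds, giving a steric number of 2, so it is sp.
C3 is sp: 2 σ bonds, plus two π bonds, 2 electron-density regions.
C4 (4 σ bonds) has steric number 4: sp3.
C5 has 2 σ bonds, plus two π bonds: steric number 2 → sp.
C6: 2 σ bonds, plus two π bonds; 2 regions of electron density → sp.
C7 has 4 σ bonds: steric number 4 → sp3.

C1 sp3, C2 sp, C3 sp, C4 sp3, C5 sp, C6 sp, C7 sp3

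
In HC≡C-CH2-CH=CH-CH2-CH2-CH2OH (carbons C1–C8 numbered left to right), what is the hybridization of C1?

sp

C1 is sp: 2 σ bonds, plus two π bonds, 2 electron-density regions.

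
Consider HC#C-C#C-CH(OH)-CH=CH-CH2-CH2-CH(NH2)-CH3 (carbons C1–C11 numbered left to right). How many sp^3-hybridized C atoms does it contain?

C1: sp
C2: sp
C3: sp
C4: sp
C5: sp3 ✓
C6: sp2
C7: sp2
C8: sp3 ✓
C9: sp3 ✓
C10: sp3 ✓
C11: sp3 ✓
C5, C8, C9, C10, C11 → 5 sp3 carbons.

5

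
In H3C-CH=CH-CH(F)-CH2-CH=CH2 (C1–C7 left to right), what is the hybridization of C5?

sp³

C5 has 4 σ bonds: steric number 4 → sp3.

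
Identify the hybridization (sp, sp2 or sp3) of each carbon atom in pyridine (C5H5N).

sp²

Each carbon atom: 3 σ bonds, plus one π bond — 3 electron domains, sp2.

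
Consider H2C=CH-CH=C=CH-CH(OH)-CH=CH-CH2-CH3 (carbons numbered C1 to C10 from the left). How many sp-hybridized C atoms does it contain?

C1: sp2
C2: sp2
C3: sp2
C4: sp ✓
C5: sp2
C6: sp3
C7: sp2
C8: sp2
C9: sp3
C10: sp3
C4 → 1 sp carbon.

1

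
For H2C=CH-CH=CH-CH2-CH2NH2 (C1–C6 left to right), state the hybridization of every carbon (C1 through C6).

C1 is sp2: 3 σ bonds, plus one π bond, 3 electron-density regions.
C2 is sp2: 3 σ bonds, plus one π bond, 3 electron-density regions.
C3: 3 σ bonds, plus one π bond — 3 electron domains, sp2.
C4 carries 3 σ bonds, plus one π bond, giving a steric number of 3, so it is sp2.
C5 carries 4 σ bonds, giving a steric number of 4, so it is sp3.
C6 — 4 σ bonds. Steric number 4, so sp3.

C1 sp2, C2 sp2, C3 sp2, C4 sp2, C5 sp3, C6 sp3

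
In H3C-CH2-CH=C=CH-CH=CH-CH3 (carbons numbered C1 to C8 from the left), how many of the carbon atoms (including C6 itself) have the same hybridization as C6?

4

C6 is sp2 (one π bond).
C1: sp3
C2: sp3
C3: sp2 ✓
C4: sp
C5: sp2 ✓
C6: sp2 ✓
C7: sp2 ✓
C8: sp3
4 carbons are sp2.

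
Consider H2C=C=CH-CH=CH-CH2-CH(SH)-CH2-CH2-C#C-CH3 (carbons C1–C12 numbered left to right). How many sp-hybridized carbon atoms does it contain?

C1: sp2
C2: sp ✓
C3: sp2
C4: sp2
C5: sp2
C6: sp3
C7: sp3
C8: sp3
C9: sp3
C10: sp ✓
C11: sp ✓
C12: sp3
C2, C10, C11 → 3 sp carbons.

3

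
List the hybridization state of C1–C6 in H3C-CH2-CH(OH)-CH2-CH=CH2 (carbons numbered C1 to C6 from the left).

C1 — 4 σ bonds. Steric number 4, so sp3.
C2: 4 σ bonds — 4 electron domains, sp3.
C3 — 4 σ bonds. Steric number 4, so sp3.
C4: 4 σ bonds; 4 regions of electron density → sp3.
C5 (3 σ bonds, plus one π bond) has steric number 3: sp2.
C6 — 3 σ bonds, plus one π bond. Steric number 3, so sp2.

C1 sp3, C2 sp3, C3 sp3, C4 sp3, C5 sp2, C6 sp2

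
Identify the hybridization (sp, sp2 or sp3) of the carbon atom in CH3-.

sp³

Three σ bonds + one lone pair = steric number 4 → sp3, pyramidal.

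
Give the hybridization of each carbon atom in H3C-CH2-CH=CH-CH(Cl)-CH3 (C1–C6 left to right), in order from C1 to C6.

C1 sp3, C2 sp3, C3 sp2, C4 sp2, C5 sp3, C6 sp3

C1 carries 4 σ bonds, giving a steric number of 4, so it is sp3.
C2 (4 σ bonds) has steric number 4: sp3.
C3: 3 σ bonds, plus one π bond — 3 electron domains, sp2.
C4 is sp2: 3 σ bonds, plus one π bond, 3 electron-density regions.
C5 (4 σ bonds) has steric number 4: sp3.
C6: 4 σ bonds; 4 regions of electron density → sp3.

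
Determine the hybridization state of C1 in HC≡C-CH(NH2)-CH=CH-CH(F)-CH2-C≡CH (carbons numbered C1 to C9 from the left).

C1 — 2 σ bonds, plus two π bonds. Steric number 2, so sp.

sp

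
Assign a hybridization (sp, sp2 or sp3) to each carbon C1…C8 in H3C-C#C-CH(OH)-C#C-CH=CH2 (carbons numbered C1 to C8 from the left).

C1 sp3, C2 sp, C3 sp, C4 sp3, C5 sp, C6 sp, C7 sp2, C8 sp2

C1 has 4 σ bonds: steric number 4 → sp3.
C2 — 2 σ bonds, plus two π bonds. Steric number 2, so sp.
C3 is sp: 2 σ bonds, plus two π bonds, 2 electron-density regions.
C4: 4 σ bonds — 4 electron domains, sp3.
C5: 2 σ bonds, plus two π bonds — 2 electron domains, sp.
C6 is sp: 2 σ bonds, plus two π bonds, 2 electron-density regions.
C7 carries 3 σ bonds, plus one π bond, giving a steric number of 3, so it is sp2.
C8: 3 σ bonds, plus one π bond — 3 electron domains, sp2.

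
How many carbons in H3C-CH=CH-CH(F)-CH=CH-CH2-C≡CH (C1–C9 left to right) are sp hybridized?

2

C1: sp3
C2: sp2
C3: sp2
C4: sp3
C5: sp2
C6: sp2
C7: sp3
C8: sp ✓
C9: sp ✓
C8, C9 → 2 sp carbons.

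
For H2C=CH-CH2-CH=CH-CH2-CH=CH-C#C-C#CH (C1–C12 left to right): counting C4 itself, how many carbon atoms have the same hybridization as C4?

C4 is sp2 (one π bond).
C1: sp2 ✓
C2: sp2 ✓
C3: sp3
C4: sp2 ✓
C5: sp2 ✓
C6: sp3
C7: sp2 ✓
C8: sp2 ✓
C9: sp
C10: sp
C11: sp
C12: sp
6 carbons are sp2.

6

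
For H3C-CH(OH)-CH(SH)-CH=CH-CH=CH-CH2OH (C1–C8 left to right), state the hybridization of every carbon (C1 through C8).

C1 (4 σ bonds) has steric number 4: sp3.
C2 carries 4 σ bonds, giving a steric number of 4, so it is sp3.
C3: 4 σ bonds; 4 regions of electron density → sp3.
C4 — 3 σ bonds, plus one π bond. Steric number 3, so sp2.
C5: 3 σ bonds, plus one π bond — 3 electron domains, sp2.
C6 carries 3 σ bonds, plus one π bond, giving a steric number of 3, so it is sp2.
C7 — 3 σ bonds, plus one π bond. Steric number 3, so sp2.
C8 carries 4 σ bonds, giving a steric number of 4, so it is sp3.

C1 sp3, C2 sp3, C3 sp3, C4 sp2, C5 sp2, C6 sp2, C7 sp2, C8 sp3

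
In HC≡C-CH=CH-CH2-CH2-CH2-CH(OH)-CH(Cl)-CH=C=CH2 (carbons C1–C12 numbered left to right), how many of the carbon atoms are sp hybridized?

3

C1: sp ✓
C2: sp ✓
C3: sp2
C4: sp2
C5: sp3
C6: sp3
C7: sp3
C8: sp3
C9: sp3
C10: sp2
C11: sp ✓
C12: sp2
C1, C2, C11 → 3 sp carbons.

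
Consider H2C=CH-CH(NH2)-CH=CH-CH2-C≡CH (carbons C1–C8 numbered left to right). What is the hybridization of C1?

sp2

C1 has 3 σ bonds, plus one π bond: steric number 3 → sp2.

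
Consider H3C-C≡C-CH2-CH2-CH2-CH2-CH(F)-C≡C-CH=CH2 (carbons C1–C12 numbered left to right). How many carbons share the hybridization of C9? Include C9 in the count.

C9 is sp (two π bonds).
C1: sp3
C2: sp ✓
C3: sp ✓
C4: sp3
C5: sp3
C6: sp3
C7: sp3
C8: sp3
C9: sp ✓
C10: sp ✓
C11: sp2
C12: sp2
4 carbons are sp.

4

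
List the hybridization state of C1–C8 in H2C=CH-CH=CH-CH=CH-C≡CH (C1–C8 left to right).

C1 is sp2: 3 σ bonds, plus one π bond, 3 electron-density regions.
C2 is sp2: 3 σ bonds, plus one π bond, 3 electron-density regions.
C3 has 3 σ bonds, plus one π bond: steric number 3 → sp2.
C4 — 3 σ bonds, plus one π bond. Steric number 3, so sp2.
C5: 3 σ bonds, plus one π bond; 3 regions of electron density → sp2.
C6: 3 σ bonds, plus one π bond; 3 regions of electron density → sp2.
C7 (2 σ bonds, plus two π bonds) has steric number 2: sp.
C8 has 2 σ bonds, plus two π bonds: steric number 2 → sp.

C1 sp2, C2 sp2, C3 sp2, C4 sp2, C5 sp2, C6 sp2, C7 sp, C8 sp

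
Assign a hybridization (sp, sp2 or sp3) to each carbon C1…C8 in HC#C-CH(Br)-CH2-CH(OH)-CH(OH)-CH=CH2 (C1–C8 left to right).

C1 sp, C2 sp, C3 sp3, C4 sp3, C5 sp3, C6 sp3, C7 sp2, C8 sp2

C1 (2 σ bonds, plus two π bonds) has steric number 2: sp.
C2 has 2 σ bonds, plus two π bonds: steric number 2 → sp.
C3: 4 σ bonds — 4 electron domains, sp3.
C4 (4 σ bonds) has steric number 4: sp3.
C5 — 4 σ bonds. Steric number 4, so sp3.
C6: 4 σ bonds; 4 regions of electron density → sp3.
C7: 3 σ bonds, plus one π bond — 3 electron domains, sp2.
C8: 3 σ bonds, plus one π bond — 3 electron domains, sp2.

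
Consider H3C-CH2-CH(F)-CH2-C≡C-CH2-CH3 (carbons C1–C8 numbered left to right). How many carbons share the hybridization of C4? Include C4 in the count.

6

C4 is sp3 (only σ bonds).
C1: sp3 ✓
C2: sp3 ✓
C3: sp3 ✓
C4: sp3 ✓
C5: sp
C6: sp
C7: sp3 ✓
C8: sp3 ✓
6 carbons are sp3.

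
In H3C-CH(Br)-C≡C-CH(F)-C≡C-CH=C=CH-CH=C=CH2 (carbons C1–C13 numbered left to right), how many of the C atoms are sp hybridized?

6

C1: sp3
C2: sp3
C3: sp ✓
C4: sp ✓
C5: sp3
C6: sp ✓
C7: sp ✓
C8: sp2
C9: sp ✓
C10: sp2
C11: sp2
C12: sp ✓
C13: sp2
C3, C4, C6, C7, C9, C12 → 6 sp carbons.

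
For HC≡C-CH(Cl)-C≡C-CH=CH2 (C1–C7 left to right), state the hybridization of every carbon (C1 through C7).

C1 sp, C2 sp, C3 sp3, C4 sp, C5 sp, C6 sp2, C7 sp2

C1: 2 σ bonds, plus two π bonds — 2 electron domains, sp.
C2 (2 σ bonds, plus two π bonds) has steric number 2: sp.
C3 — 4 σ bonds. Steric number 4, so sp3.
C4 (2 σ bonds, plus two π bonds) has steric number 2: sp.
C5 — 2 σ bonds, plus two π bonds. Steric number 2, so sp.
C6 carries 3 σ bonds, plus one π bond, giving a steric number of 3, so it is sp2.
C7 — 3 σ bonds, plus one π bond. Steric number 3, so sp2.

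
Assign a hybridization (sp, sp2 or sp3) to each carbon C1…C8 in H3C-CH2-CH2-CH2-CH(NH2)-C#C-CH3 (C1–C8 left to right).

C1: 4 σ bonds; 4 regions of electron density → sp3.
C2 has 4 σ bonds: steric number 4 → sp3.
C3: 4 σ bonds; 4 regions of electron density → sp3.
C4: 4 σ bonds; 4 regions of electron density → sp3.
C5 carries 4 σ bonds, giving a steric number of 4, so it is sp3.
C6 (2 σ bonds, plus two π bonds) has steric number 2: sp.
C7 is sp: 2 σ bonds, plus two π bonds, 2 electron-density regions.
C8: 4 σ bonds; 4 regions of electron density → sp3.

C1 sp3, C2 sp3, C3 sp3, C4 sp3, C5 sp3, C6 sp, C7 sp, C8 sp3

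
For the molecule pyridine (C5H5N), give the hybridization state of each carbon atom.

sp²

Each carbon atom has 3 σ bonds, plus one π bond: steric number 3 → sp2.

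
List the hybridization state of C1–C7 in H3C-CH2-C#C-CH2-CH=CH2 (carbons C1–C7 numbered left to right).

C1 carries 4 σ bonds, giving a steric number of 4, so it is sp3.
C2 has 4 σ bonds: steric number 4 → sp3.
C3 — 2 σ bonds, plus two π bonds. Steric number 2, so sp.
C4: 2 σ bonds, plus two π bonds; 2 regions of electron density → sp.
C5 has 4 σ bonds: steric number 4 → sp3.
C6: 3 σ bonds, plus one π bond — 3 electron domains, sp2.
C7 has 3 σ bonds, plus one π bond: steric number 3 → sp2.

C1 sp3, C2 sp3, C3 sp, C4 sp, C5 sp3, C6 sp2, C7 sp2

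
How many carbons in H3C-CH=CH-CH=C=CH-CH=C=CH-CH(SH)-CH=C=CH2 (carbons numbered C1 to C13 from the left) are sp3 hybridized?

C1: sp3 ✓
C2: sp2
C3: sp2
C4: sp2
C5: sp
C6: sp2
C7: sp2
C8: sp
C9: sp2
C10: sp3 ✓
C11: sp2
C12: sp
C13: sp2
C1, C10 → 2 sp3 carbons.

2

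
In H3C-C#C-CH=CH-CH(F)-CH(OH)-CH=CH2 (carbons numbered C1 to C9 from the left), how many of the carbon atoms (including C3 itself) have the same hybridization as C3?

2

C3 is sp (two π bonds).
C1: sp3
C2: sp ✓
C3: sp ✓
C4: sp2
C5: sp2
C6: sp3
C7: sp3
C8: sp2
C9: sp2
2 carbons are sp.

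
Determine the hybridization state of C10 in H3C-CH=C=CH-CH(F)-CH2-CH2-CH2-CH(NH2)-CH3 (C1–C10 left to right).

C10 (4 σ bonds) has steric number 4: sp3.

sp³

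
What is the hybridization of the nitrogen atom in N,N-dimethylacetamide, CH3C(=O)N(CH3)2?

sp2

Amide resonance: N lone pair conjugated with C=O → sp2.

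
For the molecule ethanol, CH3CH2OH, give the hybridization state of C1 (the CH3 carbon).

sp^3

C1 (the CH3 carbon): 4 σ bonds; 4 regions of electron density → sp3.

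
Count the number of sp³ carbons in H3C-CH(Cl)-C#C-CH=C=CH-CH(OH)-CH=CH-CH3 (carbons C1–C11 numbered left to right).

4

C1: sp3 ✓
C2: sp3 ✓
C3: sp
C4: sp
C5: sp2
C6: sp
C7: sp2
C8: sp3 ✓
C9: sp2
C10: sp2
C11: sp3 ✓
C1, C2, C8, C11 → 4 sp3 carbons.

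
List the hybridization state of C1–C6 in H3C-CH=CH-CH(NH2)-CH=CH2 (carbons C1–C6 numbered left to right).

C1 — 4 σ bonds. Steric number 4, so sp3.
C2 — 3 σ bonds, plus one π bond. Steric number 3, so sp2.
C3: 3 σ bonds, plus one π bond; 3 regions of electron density → sp2.
C4 has 4 σ bonds: steric number 4 → sp3.
C5 — 3 σ bonds, plus one π bond. Steric number 3, so sp2.
C6 is sp2: 3 σ bonds, plus one π bond, 3 electron-density regions.

C1 sp3, C2 sp2, C3 sp2, C4 sp3, C5 sp2, C6 sp2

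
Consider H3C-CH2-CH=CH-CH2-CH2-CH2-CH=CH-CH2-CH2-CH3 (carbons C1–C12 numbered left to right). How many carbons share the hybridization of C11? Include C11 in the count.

C11 is sp3 (only σ bonds).
C1: sp3 ✓
C2: sp3 ✓
C3: sp2
C4: sp2
C5: sp3 ✓
C6: sp3 ✓
C7: sp3 ✓
C8: sp2
C9: sp2
C10: sp3 ✓
C11: sp3 ✓
C12: sp3 ✓
8 carbons are sp3.

8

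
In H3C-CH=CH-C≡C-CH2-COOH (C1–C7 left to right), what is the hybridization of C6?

sp^3

C6 is sp3: 4 σ bonds, 4 electron-density regions.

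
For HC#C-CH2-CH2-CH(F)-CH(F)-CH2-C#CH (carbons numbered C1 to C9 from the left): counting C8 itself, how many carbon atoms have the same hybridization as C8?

4

C8 is sp (two π bonds).
C1: sp ✓
C2: sp ✓
C3: sp3
C4: sp3
C5: sp3
C6: sp3
C7: sp3
C8: sp ✓
C9: sp ✓
4 carbons are sp.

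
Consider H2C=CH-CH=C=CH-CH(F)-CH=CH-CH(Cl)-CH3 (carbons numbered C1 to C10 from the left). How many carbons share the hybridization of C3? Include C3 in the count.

C3 is sp2 (one π bond).
C1: sp2 ✓
C2: sp2 ✓
C3: sp2 ✓
C4: sp
C5: sp2 ✓
C6: sp3
C7: sp2 ✓
C8: sp2 ✓
C9: sp3
C10: sp3
6 carbons are sp2.

6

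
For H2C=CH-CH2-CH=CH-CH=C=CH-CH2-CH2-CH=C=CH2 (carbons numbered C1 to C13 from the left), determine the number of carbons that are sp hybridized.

C1: sp2
C2: sp2
C3: sp3
C4: sp2
C5: sp2
C6: sp2
C7: sp ✓
C8: sp2
C9: sp3
C10: sp3
C11: sp2
C12: sp ✓
C13: sp2
C7, C12 → 2 sp carbons.

2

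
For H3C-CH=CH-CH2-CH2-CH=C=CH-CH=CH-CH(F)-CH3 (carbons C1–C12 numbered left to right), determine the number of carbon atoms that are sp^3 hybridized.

C1: sp3 ✓
C2: sp2
C3: sp2
C4: sp3 ✓
C5: sp3 ✓
C6: sp2
C7: sp
C8: sp2
C9: sp2
C10: sp2
C11: sp3 ✓
C12: sp3 ✓
C1, C4, C5, C11, C12 → 5 sp3 carbons.

5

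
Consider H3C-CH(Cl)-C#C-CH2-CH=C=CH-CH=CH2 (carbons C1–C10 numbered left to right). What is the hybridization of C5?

C5: 4 σ bonds — 4 electron domains, sp3.

sp^3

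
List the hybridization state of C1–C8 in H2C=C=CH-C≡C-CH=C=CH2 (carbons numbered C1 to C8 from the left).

C1 sp2, C2 sp, C3 sp2, C4 sp, C5 sp, C6 sp2, C7 sp, C8 sp2

C1 has 3 σ bonds, plus one π bond: steric number 3 → sp2.
C2 is sp: 2 σ bonds, plus two π bonds, 2 electron-density regions.
C3 carries 3 σ bonds, plus one π bond, giving a steric number of 3, so it is sp2.
C4 carries 2 σ bonds, plus two π bonds, giving a steric number of 2, so it is sp.
C5 — 2 σ bonds, plus two π bonds. Steric number 2, so sp.
C6: 3 σ bonds, plus one π bond — 3 electron domains, sp2.
C7 has 2 σ bonds, plus two π bonds: steric number 2 → sp.
C8 has 3 σ bonds, plus one π bond: steric number 3 → sp2.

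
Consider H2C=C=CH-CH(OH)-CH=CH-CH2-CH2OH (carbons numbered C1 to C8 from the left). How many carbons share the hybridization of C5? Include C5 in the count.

C5 is sp2 (one π bond).
C1: sp2 ✓
C2: sp
C3: sp2 ✓
C4: sp3
C5: sp2 ✓
C6: sp2 ✓
C7: sp3
C8: sp3
4 carbons are sp2.

4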